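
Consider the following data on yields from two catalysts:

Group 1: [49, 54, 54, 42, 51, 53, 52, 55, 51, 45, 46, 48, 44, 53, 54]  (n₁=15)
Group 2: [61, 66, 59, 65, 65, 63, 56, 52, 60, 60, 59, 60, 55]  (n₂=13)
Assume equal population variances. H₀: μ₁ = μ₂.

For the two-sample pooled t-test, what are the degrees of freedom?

degrees of freedom = 26

df = n₁ + n₂ − 2 = 15 + 13 − 2 = 26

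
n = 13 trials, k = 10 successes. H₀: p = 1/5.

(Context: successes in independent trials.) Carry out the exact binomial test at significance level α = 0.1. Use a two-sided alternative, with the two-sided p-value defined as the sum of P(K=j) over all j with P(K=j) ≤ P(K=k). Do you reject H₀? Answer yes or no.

Exact binomial: n=13, k=10, p₀=1/5=0.2000
P(X=j) = C(n,j)·p₀^j·(1−p₀)^(n−j); p = Σ P(X=j) over j with P(X=j) ≤ P(X=10)
p-value (two-sided) = 0.00002
At α=0.1: p < α → reject H₀

reject H₀: yes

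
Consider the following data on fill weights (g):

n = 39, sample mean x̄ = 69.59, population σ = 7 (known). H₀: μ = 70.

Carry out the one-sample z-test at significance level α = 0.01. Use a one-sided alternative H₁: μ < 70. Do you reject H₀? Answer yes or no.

SE = σ/√n = 7/√39 = 1.1209
z = (x̄−μ₀)/SE = (69.59−70)/1.1209 = -0.3658
p-value (one-sided, H₁ less) = 0.35727
At α=0.01: p ≥ α → fail to reject H₀

reject H₀: no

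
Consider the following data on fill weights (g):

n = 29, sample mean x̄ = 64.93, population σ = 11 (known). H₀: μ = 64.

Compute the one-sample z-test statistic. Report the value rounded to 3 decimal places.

test statistic = 0.455

SE = σ/√n = 11/√29 = 2.0426
z = (x̄−μ₀)/SE = (64.93−64)/2.0426 = 0.4553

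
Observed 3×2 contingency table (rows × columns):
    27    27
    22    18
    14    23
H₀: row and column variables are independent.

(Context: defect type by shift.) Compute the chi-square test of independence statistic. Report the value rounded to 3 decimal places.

Row totals [54, 40, 37], col totals [63, 68], n=131
χ² = (27−25.97)²/25.97 + (27−28.03)²/28.03 + (22−19.24)²/19.24 + (18−20.76)²/20.76 + (14−17.79)²/17.79 + (23−19.21)²/19.21 = 2.4018
df = 2

test statistic = 2.402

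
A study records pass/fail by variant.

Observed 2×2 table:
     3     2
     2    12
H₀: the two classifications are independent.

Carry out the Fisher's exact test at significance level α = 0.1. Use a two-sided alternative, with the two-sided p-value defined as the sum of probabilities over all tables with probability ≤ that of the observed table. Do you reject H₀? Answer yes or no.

Margins: r₁=5, r₂=14, c₁=5, c₂=14, n=19
p_obs = C(5,3)·C(14,2)/C(19,5); sum pmf over tables with pmf ≤ p_obs
p-value (two-sided) = 0.08437
At α=0.1: p < α → reject H₀

reject H₀: yes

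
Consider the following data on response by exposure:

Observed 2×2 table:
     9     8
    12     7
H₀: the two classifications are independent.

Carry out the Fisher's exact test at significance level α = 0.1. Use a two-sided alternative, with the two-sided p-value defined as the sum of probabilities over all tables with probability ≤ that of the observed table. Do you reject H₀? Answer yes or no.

reject H₀: no

Margins: r₁=17, r₂=19, c₁=21, c₂=15, n=36
p_obs = C(17,9)·C(19,12)/C(36,21); sum pmf over tables with pmf ≤ p_obs
p-value (two-sided) = 0.73600
At α=0.1: p ≥ α → fail to reject H₀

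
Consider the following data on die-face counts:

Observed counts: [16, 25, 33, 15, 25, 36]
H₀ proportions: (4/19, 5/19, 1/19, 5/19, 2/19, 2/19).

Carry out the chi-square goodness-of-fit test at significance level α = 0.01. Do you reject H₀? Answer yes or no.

reject H₀: yes

n = 150; E_i = n·p_i = [31.58, 39.47, 7.89, 39.47, 15.79, 15.79]
χ² = (16−31.58)²/31.58 + (25−39.47)²/39.47 + (33−7.89)²/7.89 + (15−39.47)²/39.47 + (25−15.79)²/15.79 + (36−15.79)²/15.79 = 139.2433
df = 5
p-value (upper-tail) = 0.00000
At α=0.01: p < α → reject H₀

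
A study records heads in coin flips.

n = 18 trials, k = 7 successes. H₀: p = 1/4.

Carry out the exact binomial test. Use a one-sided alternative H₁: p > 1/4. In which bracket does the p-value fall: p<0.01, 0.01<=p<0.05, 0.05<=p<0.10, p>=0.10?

Exact binomial: n=18, k=7, p₀=1/4=0.2500
P(X≥7) from Σ C(n,i)·p₀^i·(1−p₀)^(n−i)
p-value (one-sided, H₁ greater) = 0.13898
→ bracket: p>=0.10

p-value bracket: p>=0.10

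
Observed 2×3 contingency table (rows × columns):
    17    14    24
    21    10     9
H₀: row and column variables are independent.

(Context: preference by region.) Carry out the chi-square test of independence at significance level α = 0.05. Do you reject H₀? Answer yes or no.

reject H₀: no

Row totals [55, 40], col totals [38, 24, 33], n=95
χ² = (17−22.00)²/22.00 + (14−13.89)²/13.89 + (24−19.11)²/19.11 + (21−16.00)²/16.00 + (10−10.11)²/10.11 + (9−13.89)²/13.89 = 5.6791
df = 2
p-value (upper-tail) = 0.05845
At α=0.05: p ≥ α → fail to reject H₀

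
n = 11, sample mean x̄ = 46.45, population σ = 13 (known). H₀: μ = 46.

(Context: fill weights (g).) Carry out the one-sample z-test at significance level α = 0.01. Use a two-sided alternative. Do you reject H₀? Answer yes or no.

reject H₀: no

SE = σ/√n = 13/√11 = 3.9196
z = (x̄−μ₀)/SE = (46.45−46)/3.9196 = 0.1148
p-value (two-sided) = 0.90860
At α=0.01: p ≥ α → fail to reject H₀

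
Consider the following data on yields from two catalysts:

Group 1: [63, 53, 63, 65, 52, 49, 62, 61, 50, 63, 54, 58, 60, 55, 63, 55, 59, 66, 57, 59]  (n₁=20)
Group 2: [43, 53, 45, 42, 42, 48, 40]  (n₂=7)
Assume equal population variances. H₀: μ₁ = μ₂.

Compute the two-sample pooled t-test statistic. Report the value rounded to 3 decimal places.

test statistic = 6.328

x̄₁=58.350, s₁=5.040, n₁=20
x̄₂=44.714, s₂=4.461, n₂=7
s_p² = [19·5.040² + 6·4.461²]/25 = 24.0791
SE = √(s_p²·(1/20+1/7)) = 2.1550
t = (58.350−44.714)/2.1550 = 6.3276
df = 25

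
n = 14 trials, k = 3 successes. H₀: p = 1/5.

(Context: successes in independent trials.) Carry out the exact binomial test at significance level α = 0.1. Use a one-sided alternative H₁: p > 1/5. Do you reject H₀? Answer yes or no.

Exact binomial: n=14, k=3, p₀=1/5=0.2000
P(X≥3) from Σ C(n,i)·p₀^i·(1−p₀)^(n−i)
p-value (one-sided, H₁ greater) = 0.55195
At α=0.1: p ≥ α → fail to reject H₀

reject H₀: no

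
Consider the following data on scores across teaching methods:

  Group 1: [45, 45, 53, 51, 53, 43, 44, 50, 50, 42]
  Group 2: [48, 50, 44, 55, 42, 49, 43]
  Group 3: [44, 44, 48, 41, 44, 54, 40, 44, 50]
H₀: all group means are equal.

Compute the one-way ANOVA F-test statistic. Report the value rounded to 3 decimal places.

test statistic = 0.633

Group means [47.60, 47.29, 45.44], grand mean 46.769
SSB = Σnᵢ(x̄ᵢ−x̄)² = 24.565; SSW = ΣΣ(x−x̄ᵢ)² = 446.051
MSB = 24.565/2 = 12.2823; MSW = 446.051/23 = 19.3935
F = MSB/MSW = 0.6333
df = (2, 23)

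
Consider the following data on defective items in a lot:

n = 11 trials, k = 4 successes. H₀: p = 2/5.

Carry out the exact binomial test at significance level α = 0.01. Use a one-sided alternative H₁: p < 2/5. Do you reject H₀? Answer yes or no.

Exact binomial: n=11, k=4, p₀=2/5=0.4000
P(X≤4) from Σ C(n,i)·p₀^i·(1−p₀)^(n−i)
p-value (one-sided, H₁ less) = 0.53277
At α=0.01: p ≥ α → fail to reject H₀

reject H₀: no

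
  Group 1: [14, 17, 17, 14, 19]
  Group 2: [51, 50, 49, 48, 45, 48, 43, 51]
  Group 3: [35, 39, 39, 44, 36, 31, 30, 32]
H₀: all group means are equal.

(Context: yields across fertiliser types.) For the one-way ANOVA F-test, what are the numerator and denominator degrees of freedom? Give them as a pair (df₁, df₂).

degrees of freedom = [2, 18]

k = 3 groups, N = 21 total
df = (k−1, N−k) = (3−1, 21−3) = (2, 18)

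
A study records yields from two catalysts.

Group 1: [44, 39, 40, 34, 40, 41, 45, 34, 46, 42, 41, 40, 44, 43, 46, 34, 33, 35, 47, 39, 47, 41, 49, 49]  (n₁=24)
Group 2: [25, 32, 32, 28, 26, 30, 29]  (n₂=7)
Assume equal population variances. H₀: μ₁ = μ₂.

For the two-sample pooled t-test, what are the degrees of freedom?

df = n₁ + n₂ − 2 = 24 + 7 − 2 = 29

degrees of freedom = 29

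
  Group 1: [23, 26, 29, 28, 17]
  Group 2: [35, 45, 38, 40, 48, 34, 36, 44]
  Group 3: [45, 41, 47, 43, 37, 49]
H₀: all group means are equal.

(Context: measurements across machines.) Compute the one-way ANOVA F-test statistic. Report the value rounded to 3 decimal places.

Group means [24.60, 40.00, 43.67], grand mean 37.105
SSB = Σnᵢ(x̄ᵢ−x̄)² = 1107.256; SSW = ΣΣ(x−x̄ᵢ)² = 372.533
MSB = 1107.256/2 = 553.6281; MSW = 372.533/16 = 23.2833
F = MSB/MSW = 23.7779
df = (2, 16)

test statistic = 23.778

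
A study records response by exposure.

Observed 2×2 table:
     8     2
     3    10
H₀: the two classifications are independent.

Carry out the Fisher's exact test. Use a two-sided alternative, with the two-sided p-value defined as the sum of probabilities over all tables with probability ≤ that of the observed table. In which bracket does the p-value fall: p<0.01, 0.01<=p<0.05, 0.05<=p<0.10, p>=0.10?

Margins: r₁=10, r₂=13, c₁=11, c₂=12, n=23
p_obs = C(10,8)·C(13,3)/C(23,11); sum pmf over tables with pmf ≤ p_obs
p-value (two-sided) = 0.01228
→ bracket: 0.01<=p<0.05

p-value bracket: 0.01<=p<0.05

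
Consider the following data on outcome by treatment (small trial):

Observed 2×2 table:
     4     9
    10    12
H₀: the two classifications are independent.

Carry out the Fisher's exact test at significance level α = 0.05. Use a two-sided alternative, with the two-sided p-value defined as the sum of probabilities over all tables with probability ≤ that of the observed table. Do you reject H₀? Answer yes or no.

reject H₀: no

Margins: r₁=13, r₂=22, c₁=14, c₂=21, n=35
p_obs = C(13,4)·C(22,10)/C(35,14); sum pmf over tables with pmf ≤ p_obs
p-value (two-sided) = 0.48753
At α=0.05: p ≥ α → fail to reject H₀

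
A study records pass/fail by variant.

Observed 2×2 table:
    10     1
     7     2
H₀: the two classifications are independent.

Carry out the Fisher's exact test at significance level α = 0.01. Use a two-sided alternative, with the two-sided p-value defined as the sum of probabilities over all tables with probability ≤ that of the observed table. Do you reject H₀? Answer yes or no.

Margins: r₁=11, r₂=9, c₁=17, c₂=3, n=20
p_obs = C(11,10)·C(9,7)/C(20,17); sum pmf over tables with pmf ≤ p_obs
p-value (two-sided) = 0.56579
At α=0.01: p ≥ α → fail to reject H₀

reject H₀: no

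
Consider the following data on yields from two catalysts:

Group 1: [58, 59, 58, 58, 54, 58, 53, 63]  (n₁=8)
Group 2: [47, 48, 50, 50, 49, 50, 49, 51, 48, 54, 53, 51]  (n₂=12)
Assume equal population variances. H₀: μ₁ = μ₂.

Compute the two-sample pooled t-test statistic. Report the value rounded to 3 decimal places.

test statistic = 6.701

x̄₁=57.625, s₁=3.068, n₁=8
x̄₂=50.000, s₂=2.045, n₂=12
s_p² = [7·3.068² + 11·2.045²]/18 = 6.2153
SE = √(s_p²·(1/8+1/12)) = 1.1379
t = (57.625−50.000)/1.1379 = 6.7009
df = 18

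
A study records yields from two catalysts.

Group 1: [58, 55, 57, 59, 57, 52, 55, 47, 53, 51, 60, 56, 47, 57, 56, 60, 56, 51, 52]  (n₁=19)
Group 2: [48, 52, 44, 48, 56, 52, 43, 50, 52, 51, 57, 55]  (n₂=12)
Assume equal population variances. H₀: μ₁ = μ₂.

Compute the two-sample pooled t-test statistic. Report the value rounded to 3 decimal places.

x̄₁=54.684, s₁=3.874, n₁=19
x̄₂=50.667, s₂=4.376, n₂=12
s_p² = [18·3.874² + 11·4.376²]/29 = 16.5783
SE = √(s_p²·(1/19+1/12)) = 1.5014
t = (54.684−50.667)/1.5014 = 2.6759
df = 29

test statistic = 2.676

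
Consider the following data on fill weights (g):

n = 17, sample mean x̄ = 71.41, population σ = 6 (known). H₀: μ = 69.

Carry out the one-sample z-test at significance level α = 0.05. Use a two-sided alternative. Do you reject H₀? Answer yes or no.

reject H₀: no

SE = σ/√n = 6/√17 = 1.4552
z = (x̄−μ₀)/SE = (71.41−69)/1.4552 = 1.6561
p-value (two-sided) = 0.09770
At α=0.05: p ≥ α → fail to reject H₀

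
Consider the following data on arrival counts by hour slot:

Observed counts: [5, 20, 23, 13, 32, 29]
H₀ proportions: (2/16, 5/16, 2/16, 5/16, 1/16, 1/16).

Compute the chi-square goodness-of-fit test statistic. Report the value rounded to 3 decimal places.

n = 122; E_i = n·p_i = [15.25, 38.12, 15.25, 38.12, 7.62, 7.62]
χ² = (5−15.25)²/15.25 + (20−38.12)²/38.12 + (23−15.25)²/15.25 + (13−38.12)²/38.12 + (32−7.62)²/7.62 + (29−7.62)²/7.62 = 173.8426
df = 5

test statistic = 173.843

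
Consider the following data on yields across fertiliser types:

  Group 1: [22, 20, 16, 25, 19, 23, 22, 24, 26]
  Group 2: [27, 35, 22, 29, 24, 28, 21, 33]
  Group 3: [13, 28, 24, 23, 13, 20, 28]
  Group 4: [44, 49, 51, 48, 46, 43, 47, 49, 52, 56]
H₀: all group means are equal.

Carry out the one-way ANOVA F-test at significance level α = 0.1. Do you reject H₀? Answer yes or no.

reject H₀: yes

Group means [21.89, 27.38, 21.29, 48.50], grand mean 30.882
SSB = Σnᵢ(x̄ᵢ−x̄)² = 4574.837; SSW = ΣΣ(x−x̄ᵢ)² = 626.692
MSB = 4574.837/3 = 1524.9457; MSW = 626.692/30 = 20.8897
F = MSB/MSW = 72.9997
df = (3, 30)
p-value (upper-tail) = 0.00000
At α=0.1: p < α → reject H₀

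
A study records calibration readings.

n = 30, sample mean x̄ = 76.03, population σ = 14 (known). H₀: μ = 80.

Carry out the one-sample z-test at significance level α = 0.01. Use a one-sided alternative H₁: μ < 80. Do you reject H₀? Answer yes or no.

SE = σ/√n = 14/√30 = 2.5560
z = (x̄−μ₀)/SE = (76.03−80)/2.5560 = -1.5532
p-value (one-sided, H₁ less) = 0.06019
At α=0.01: p ≥ α → fail to reject H₀

reject H₀: no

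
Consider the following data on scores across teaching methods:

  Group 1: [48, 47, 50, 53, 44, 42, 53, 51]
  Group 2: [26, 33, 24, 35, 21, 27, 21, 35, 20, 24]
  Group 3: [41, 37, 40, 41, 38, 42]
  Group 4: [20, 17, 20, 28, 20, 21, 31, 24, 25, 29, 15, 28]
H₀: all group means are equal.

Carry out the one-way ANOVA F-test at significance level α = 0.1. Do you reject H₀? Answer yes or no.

Group means [48.50, 26.60, 39.83, 23.17], grand mean 32.528
SSB = Σnᵢ(x̄ᵢ−x̄)² = 3764.072; SSW = ΣΣ(x−x̄ᵢ)² = 720.900
MSB = 3764.072/3 = 1254.6907; MSW = 720.900/32 = 22.5281
F = MSB/MSW = 55.6944
df = (3, 32)
p-value (upper-tail) = 0.00000
At α=0.1: p < α → reject H₀

reject H₀: yes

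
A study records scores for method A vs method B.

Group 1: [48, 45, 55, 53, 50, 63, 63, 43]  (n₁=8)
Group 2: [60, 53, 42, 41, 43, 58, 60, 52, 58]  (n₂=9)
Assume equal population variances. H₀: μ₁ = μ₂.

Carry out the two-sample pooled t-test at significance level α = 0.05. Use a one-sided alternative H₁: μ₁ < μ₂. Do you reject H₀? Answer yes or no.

reject H₀: no

x̄₁=52.500, s₁=7.559, n₁=8
x̄₂=51.889, s₂=7.928, n₂=9
s_p² = [7·7.559² + 8·7.928²]/15 = 60.1926
SE = √(s_p²·(1/8+1/9)) = 3.7699
t = (52.500−51.889)/3.7699 = 0.1621
df = 15
p-value (one-sided, H₁ less) = 0.56331
At α=0.05: p ≥ α → fail to reject H₀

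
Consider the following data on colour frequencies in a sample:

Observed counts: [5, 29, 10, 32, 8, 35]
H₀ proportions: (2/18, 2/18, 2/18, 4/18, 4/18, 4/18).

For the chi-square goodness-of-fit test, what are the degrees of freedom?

degrees of freedom = 5

df = k − 1 = 6 − 1 = 5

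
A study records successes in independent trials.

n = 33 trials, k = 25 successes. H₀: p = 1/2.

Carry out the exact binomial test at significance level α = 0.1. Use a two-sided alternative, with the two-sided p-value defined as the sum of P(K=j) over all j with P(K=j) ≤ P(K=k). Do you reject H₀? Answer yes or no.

Exact binomial: n=33, k=25, p₀=1/2=0.5000
P(X=j) = C(n,j)·p₀^j·(1−p₀)^(n−j); p = Σ P(X=j) over j with P(X=j) ≤ P(X=25)
p-value (two-sided) = 0.00455
At α=0.1: p < α → reject H₀

reject H₀: yes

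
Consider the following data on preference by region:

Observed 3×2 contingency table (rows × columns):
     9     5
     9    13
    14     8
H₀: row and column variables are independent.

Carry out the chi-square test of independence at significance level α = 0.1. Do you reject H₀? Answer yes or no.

Row totals [14, 22, 22], col totals [32, 26], n=58
χ² = (9−7.72)²/7.72 + (5−6.28)²/6.28 + (9−12.14)²/12.14 + (13−9.86)²/9.86 + (14−12.14)²/12.14 + (8−9.86)²/9.86 = 2.9170
df = 2
p-value (upper-tail) = 0.23258
At α=0.1: p ≥ α → fail to reject H₀

reject H₀: no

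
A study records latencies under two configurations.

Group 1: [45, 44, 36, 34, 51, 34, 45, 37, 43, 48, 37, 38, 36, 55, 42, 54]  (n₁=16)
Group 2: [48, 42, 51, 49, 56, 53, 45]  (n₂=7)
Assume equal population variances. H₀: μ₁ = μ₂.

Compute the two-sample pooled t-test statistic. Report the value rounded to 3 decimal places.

test statistic = -2.325

x̄₁=42.438, s₁=6.909, n₁=16
x̄₂=49.143, s₂=4.741, n₂=7
s_p² = [15·6.909² + 6·4.741²]/21 = 40.5140
SE = √(s_p²·(1/16+1/7)) = 2.8844
t = (42.438−49.143)/2.8844 = -2.3247
df = 21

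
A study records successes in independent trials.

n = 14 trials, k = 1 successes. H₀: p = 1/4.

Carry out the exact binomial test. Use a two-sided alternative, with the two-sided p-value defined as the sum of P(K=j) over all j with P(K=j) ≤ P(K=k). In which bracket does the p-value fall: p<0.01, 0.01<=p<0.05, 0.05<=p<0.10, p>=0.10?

Exact binomial: n=14, k=1, p₀=1/4=0.2500
P(X=j) = C(n,j)·p₀^j·(1−p₀)^(n−j); p = Σ P(X=j) over j with P(X=j) ≤ P(X=1)
p-value (two-sided) = 0.21264
→ bracket: p>=0.10

p-value bracket: p>=0.10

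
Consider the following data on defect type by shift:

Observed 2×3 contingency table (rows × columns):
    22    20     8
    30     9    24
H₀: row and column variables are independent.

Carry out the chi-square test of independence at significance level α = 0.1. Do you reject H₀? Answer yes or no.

reject H₀: yes

Row totals [50, 63], col totals [52, 29, 32], n=113
χ² = (22−23.01)²/23.01 + (20−12.83)²/12.83 + (8−14.16)²/14.16 + (30−28.99)²/28.99 + (9−16.17)²/16.17 + (24−17.84)²/17.84 = 12.0673
df = 2
p-value (upper-tail) = 0.00240
At α=0.1: p < α → reject H₀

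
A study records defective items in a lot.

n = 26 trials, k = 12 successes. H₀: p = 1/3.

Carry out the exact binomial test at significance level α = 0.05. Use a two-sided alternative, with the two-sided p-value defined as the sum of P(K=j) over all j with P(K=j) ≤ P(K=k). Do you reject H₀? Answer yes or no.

Exact binomial: n=26, k=12, p₀=1/3=0.3333
P(X=j) = C(n,j)·p₀^j·(1−p₀)^(n−j); p = Σ P(X=j) over j with P(X=j) ≤ P(X=12)
p-value (two-sided) = 0.21056
At α=0.05: p ≥ α → fail to reject H₀

reject H₀: no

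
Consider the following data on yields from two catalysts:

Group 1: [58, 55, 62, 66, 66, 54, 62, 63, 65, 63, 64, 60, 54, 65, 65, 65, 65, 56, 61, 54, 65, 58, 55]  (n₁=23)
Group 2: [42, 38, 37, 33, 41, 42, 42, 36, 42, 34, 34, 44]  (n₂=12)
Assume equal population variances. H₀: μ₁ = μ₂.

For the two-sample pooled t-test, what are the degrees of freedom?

df = n₁ + n₂ − 2 = 23 + 12 − 2 = 33

degrees of freedom = 33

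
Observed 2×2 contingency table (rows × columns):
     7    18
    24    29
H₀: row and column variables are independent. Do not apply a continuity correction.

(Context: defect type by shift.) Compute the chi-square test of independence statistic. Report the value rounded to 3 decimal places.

test statistic = 2.119

Row totals [25, 53], col totals [31, 47], n=78
χ² = (7−9.94)²/9.94 + (18−15.06)²/15.06 + (24−21.06)²/21.06 + (29−31.94)²/31.94 = 2.1188
df = 1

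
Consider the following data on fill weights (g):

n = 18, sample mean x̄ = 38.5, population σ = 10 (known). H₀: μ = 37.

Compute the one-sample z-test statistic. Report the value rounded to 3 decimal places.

SE = σ/√n = 10/√18 = 2.3570
z = (x̄−μ₀)/SE = (38.5−37)/2.3570 = 0.6364

test statistic = 0.636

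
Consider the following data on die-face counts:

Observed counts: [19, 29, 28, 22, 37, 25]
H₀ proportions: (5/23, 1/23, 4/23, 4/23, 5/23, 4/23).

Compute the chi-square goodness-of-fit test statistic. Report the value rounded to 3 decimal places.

n = 160; E_i = n·p_i = [34.78, 6.96, 27.83, 27.83, 34.78, 27.83]
χ² = (19−34.78)²/34.78 + (29−6.96)²/6.96 + (28−27.83)²/27.83 + (22−27.83)²/27.83 + (37−34.78)²/34.78 + (25−27.83)²/27.83 = 78.6609
df = 5

test statistic = 78.661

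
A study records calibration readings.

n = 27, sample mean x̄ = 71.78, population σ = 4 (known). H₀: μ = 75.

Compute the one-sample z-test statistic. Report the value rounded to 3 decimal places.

test statistic = -4.183

SE = σ/√n = 4/√27 = 0.7698
z = (x̄−μ₀)/SE = (71.78−75)/0.7698 = -4.1829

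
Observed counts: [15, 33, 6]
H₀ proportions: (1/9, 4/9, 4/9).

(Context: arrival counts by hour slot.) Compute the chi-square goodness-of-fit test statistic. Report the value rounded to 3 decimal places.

test statistic = 30.375

n = 54; E_i = n·p_i = [6.00, 24.00, 24.00]
χ² = (15−6.00)²/6.00 + (33−24.00)²/24.00 + (6−24.00)²/24.00 = 30.3750
df = 2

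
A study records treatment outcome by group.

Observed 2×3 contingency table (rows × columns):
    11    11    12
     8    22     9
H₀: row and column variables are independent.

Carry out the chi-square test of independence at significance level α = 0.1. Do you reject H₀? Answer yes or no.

Row totals [34, 39], col totals [19, 33, 21], n=73
χ² = (11−8.85)²/8.85 + (11−15.37)²/15.37 + (12−9.78)²/9.78 + (8−10.15)²/10.15 + (22−17.63)²/17.63 + (9−11.22)²/11.22 = 4.2464
df = 2
p-value (upper-tail) = 0.11965
At α=0.1: p ≥ α → fail to reject H₀

reject H₀: no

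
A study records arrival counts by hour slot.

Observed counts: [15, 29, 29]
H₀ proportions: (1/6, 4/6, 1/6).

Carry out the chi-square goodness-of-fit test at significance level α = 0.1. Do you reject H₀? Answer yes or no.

reject H₀: yes

n = 73; E_i = n·p_i = [12.17, 48.67, 12.17]
χ² = (15−12.17)²/12.17 + (29−48.67)²/48.67 + (29−12.17)²/12.17 = 31.8973
df = 2
p-value (upper-tail) = 0.00000
At α=0.1: p < α → reject H₀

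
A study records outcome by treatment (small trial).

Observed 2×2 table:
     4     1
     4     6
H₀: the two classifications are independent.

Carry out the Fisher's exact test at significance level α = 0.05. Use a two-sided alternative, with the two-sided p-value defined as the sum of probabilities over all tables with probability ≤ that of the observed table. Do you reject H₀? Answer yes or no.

reject H₀: no

Margins: r₁=5, r₂=10, c₁=8, c₂=7, n=15
p_obs = C(5,4)·C(10,4)/C(15,8); sum pmf over tables with pmf ≤ p_obs
p-value (two-sided) = 0.28205
At α=0.05: p ≥ α → fail to reject H₀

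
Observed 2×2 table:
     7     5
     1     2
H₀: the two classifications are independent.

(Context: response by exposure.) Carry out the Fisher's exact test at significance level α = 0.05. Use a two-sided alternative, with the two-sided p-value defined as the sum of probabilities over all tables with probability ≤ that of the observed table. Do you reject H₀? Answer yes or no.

reject H₀: no

Margins: r₁=12, r₂=3, c₁=8, c₂=7, n=15
p_obs = C(12,7)·C(3,1)/C(15,8); sum pmf over tables with pmf ≤ p_obs
p-value (two-sided) = 0.56923
At α=0.05: p ≥ α → fail to reject H₀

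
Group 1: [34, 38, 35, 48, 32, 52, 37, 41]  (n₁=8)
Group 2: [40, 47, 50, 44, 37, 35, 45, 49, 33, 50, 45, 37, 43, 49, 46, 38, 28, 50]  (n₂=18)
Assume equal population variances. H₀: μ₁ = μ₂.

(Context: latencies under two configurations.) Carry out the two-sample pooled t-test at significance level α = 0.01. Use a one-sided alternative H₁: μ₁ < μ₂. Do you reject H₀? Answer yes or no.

x̄₁=39.625, s₁=7.029, n₁=8
x̄₂=42.556, s₂=6.617, n₂=18
s_p² = [7·7.029² + 17·6.617²]/24 = 45.4300
SE = √(s_p²·(1/8+1/18)) = 2.8640
t = (39.625−42.556)/2.8640 = -1.0232
df = 24
p-value (one-sided, H₁ less) = 0.15820
At α=0.01: p ≥ α → fail to reject H₀

reject H₀: no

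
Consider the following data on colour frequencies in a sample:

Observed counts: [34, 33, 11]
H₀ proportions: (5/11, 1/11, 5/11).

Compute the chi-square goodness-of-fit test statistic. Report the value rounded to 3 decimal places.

test statistic = 111.595

n = 78; E_i = n·p_i = [35.45, 7.09, 35.45]
χ² = (34−35.45)²/35.45 + (33−7.09)²/7.09 + (11−35.45)²/35.45 = 111.5949
df = 2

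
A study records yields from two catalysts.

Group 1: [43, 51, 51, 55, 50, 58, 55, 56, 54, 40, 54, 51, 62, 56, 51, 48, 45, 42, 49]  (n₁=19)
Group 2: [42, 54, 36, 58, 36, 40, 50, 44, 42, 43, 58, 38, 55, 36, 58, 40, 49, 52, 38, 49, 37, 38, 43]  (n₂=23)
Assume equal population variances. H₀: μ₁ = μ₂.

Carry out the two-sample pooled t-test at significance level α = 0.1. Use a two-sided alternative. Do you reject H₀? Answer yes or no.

x̄₁=51.105, s₁=5.705, n₁=19
x̄₂=45.043, s₂=7.760, n₂=23
s_p² = [18·5.705² + 22·7.760²]/40 = 47.7686
SE = √(s_p²·(1/19+1/23)) = 2.1427
t = (51.105−45.043)/2.1427 = 2.8291
df = 40
p-value (two-sided) = 0.00726
At α=0.1: p < α → reject H₀

reject H₀: yes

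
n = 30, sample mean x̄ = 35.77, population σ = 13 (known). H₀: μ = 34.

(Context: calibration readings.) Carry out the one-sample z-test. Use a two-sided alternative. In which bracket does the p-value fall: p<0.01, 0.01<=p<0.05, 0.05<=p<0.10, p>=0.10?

p-value bracket: p>=0.10

SE = σ/√n = 13/√30 = 2.3735
z = (x̄−μ₀)/SE = (35.77−34)/2.3735 = 0.7457
p-value (two-sided) = 0.45582
→ bracket: p>=0.10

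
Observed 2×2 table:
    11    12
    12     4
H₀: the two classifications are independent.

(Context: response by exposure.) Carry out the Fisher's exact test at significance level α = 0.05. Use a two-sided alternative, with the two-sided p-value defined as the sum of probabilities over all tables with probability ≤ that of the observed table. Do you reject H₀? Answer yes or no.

Margins: r₁=23, r₂=16, c₁=23, c₂=16, n=39
p_obs = C(23,11)·C(16,12)/C(39,23); sum pmf over tables with pmf ≤ p_obs
p-value (two-sided) = 0.11085
At α=0.05: p ≥ α → fail to reject H₀

reject H₀: no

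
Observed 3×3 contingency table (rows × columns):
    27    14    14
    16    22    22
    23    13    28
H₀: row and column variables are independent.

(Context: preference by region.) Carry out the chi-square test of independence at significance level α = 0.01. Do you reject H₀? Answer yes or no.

reject H₀: no

Row totals [55, 60, 64], col totals [66, 49, 64], n=179
χ² = (27−20.28)²/20.28 + (14−15.06)²/15.06 + (14−19.66)²/19.66 + (16−22.12)²/22.12 + (22−16.42)²/16.42 + (22−21.45)²/21.45 + (23−23.60)²/23.60 + (13−17.52)²/17.52 + (28−22.88)²/22.88 = 9.8598
df = 4
p-value (upper-tail) = 0.04286
At α=0.01: p ≥ α → fail to reject H₀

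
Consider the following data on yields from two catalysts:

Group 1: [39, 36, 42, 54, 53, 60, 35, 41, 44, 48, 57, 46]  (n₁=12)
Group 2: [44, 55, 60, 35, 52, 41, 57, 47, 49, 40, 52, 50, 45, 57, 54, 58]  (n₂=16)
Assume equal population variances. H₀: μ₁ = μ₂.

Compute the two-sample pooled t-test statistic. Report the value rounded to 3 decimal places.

test statistic = -1.193

x̄₁=46.250, s₁=8.248, n₁=12
x̄₂=49.750, s₂=7.243, n₂=16
s_p² = [11·8.248² + 15·7.243²]/26 = 59.0481
SE = √(s_p²·(1/12+1/16)) = 2.9345
t = (46.250−49.750)/2.9345 = -1.1927
df = 26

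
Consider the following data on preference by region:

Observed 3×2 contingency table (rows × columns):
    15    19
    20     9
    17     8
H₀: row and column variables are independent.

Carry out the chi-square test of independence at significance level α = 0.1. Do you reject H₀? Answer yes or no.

reject H₀: yes

Row totals [34, 29, 25], col totals [52, 36], n=88
χ² = (15−20.09)²/20.09 + (19−13.91)²/13.91 + (20−17.14)²/17.14 + (9−11.86)²/11.86 + (17−14.77)²/14.77 + (8−10.23)²/10.23 = 5.1440
df = 2
p-value (upper-tail) = 0.07638
At α=0.1: p < α → reject H₀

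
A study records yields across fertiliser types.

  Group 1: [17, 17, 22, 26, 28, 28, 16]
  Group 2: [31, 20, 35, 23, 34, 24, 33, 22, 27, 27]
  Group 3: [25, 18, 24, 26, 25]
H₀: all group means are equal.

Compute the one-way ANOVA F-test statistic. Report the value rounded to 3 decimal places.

Group means [22.00, 27.60, 23.60], grand mean 24.909
SSB = Σnᵢ(x̄ᵢ−x̄)² = 140.218; SSW = ΣΣ(x−x̄ᵢ)² = 475.600
MSB = 140.218/2 = 70.1091; MSW = 475.600/19 = 25.0316
F = MSB/MSW = 2.8008
df = (2, 19)

test statistic = 2.801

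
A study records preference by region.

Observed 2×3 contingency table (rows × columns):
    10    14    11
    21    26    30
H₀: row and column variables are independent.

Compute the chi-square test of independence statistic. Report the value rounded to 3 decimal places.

test statistic = 0.649

Row totals [35, 77], col totals [31, 40, 41], n=112
χ² = (10−9.69)²/9.69 + (14−12.50)²/12.50 + (11−12.81)²/12.81 + (21−21.31)²/21.31 + (26−27.50)²/27.50 + (30−28.19)²/28.19 = 0.6494
df = 2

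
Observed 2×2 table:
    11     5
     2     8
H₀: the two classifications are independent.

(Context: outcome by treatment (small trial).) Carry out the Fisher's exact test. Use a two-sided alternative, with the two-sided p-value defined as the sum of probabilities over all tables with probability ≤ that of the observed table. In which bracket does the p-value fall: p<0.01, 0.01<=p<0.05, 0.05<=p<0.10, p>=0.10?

p-value bracket: 0.01<=p<0.05

Margins: r₁=16, r₂=10, c₁=13, c₂=13, n=26
p_obs = C(16,11)·C(10,2)/C(26,13); sum pmf over tables with pmf ≤ p_obs
p-value (two-sided) = 0.04141
→ bracket: 0.01<=p<0.05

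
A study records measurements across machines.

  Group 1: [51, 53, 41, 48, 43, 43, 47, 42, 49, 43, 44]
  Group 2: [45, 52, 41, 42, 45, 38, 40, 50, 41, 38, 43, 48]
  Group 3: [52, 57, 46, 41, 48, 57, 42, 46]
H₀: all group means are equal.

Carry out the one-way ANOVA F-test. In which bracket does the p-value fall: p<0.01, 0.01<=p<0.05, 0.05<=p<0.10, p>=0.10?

p-value bracket: 0.05<=p<0.10

Group means [45.82, 43.58, 48.62], grand mean 45.677
SSB = Σnᵢ(x̄ᵢ−x̄)² = 122.346; SSW = ΣΣ(x−x̄ᵢ)² = 654.428
MSB = 122.346/2 = 61.1731; MSW = 654.428/28 = 23.3724
F = MSB/MSW = 2.6173
df = (2, 28)
p-value (upper-tail) = 0.09077
→ bracket: 0.05<=p<0.10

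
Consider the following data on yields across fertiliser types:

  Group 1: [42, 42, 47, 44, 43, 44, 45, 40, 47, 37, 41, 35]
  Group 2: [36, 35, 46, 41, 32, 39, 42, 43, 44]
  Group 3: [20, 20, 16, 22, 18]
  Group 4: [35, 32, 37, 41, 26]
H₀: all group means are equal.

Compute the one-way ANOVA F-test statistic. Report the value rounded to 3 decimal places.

test statistic = 38.992

Group means [42.25, 39.78, 19.20, 34.20], grand mean 36.516
SSB = Σnᵢ(x̄ᵢ−x̄)² = 2016.336; SSW = ΣΣ(x−x̄ᵢ)² = 465.406
MSB = 2016.336/3 = 672.1121; MSW = 465.406/27 = 17.2372
F = MSB/MSW = 38.9919
df = (3, 27)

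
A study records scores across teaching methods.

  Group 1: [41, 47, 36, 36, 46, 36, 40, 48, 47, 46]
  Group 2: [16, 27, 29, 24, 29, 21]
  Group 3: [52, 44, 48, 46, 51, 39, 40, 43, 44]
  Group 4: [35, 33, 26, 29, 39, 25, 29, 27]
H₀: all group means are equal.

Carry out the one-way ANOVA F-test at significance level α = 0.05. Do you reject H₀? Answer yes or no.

reject H₀: yes

Group means [42.30, 24.33, 45.22, 30.38], grand mean 36.939
SSB = Σnᵢ(x̄ᵢ−x̄)² = 2203.015; SSW = ΣΣ(x−x̄ᵢ)² = 688.864
MSB = 2203.015/3 = 734.3383; MSW = 688.864/29 = 23.7539
F = MSB/MSW = 30.9144
df = (3, 29)
p-value (upper-tail) = 0.00000
At α=0.05: p < α → reject H₀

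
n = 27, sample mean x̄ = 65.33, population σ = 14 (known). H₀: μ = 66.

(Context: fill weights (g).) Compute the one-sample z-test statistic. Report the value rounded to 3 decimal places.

test statistic = -0.249

SE = σ/√n = 14/√27 = 2.6943
z = (x̄−μ₀)/SE = (65.33−66)/2.6943 = -0.2487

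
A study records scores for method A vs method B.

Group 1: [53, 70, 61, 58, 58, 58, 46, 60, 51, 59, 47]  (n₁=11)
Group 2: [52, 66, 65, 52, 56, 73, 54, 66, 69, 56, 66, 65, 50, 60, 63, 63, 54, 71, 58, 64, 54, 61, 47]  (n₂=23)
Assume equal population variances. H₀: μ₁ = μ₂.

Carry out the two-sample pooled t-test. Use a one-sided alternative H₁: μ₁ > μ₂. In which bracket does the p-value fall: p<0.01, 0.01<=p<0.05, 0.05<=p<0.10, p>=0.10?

p-value bracket: p>=0.10

x̄₁=56.455, s₁=6.861, n₁=11
x̄₂=60.217, s₂=7.084, n₂=23
s_p² = [10·6.861² + 22·7.084²]/32 = 49.2075
SE = √(s_p²·(1/11+1/23)) = 2.5715
t = (56.455−60.217)/2.5715 = -1.4633
df = 32
p-value (one-sided, H₁ greater) = 0.92342
→ bracket: p>=0.10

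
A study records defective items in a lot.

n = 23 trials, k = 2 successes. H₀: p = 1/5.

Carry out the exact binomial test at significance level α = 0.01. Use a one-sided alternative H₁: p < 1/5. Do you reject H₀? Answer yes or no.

Exact binomial: n=23, k=2, p₀=1/5=0.2000
P(X≤2) from Σ C(n,i)·p₀^i·(1−p₀)^(n−i)
p-value (one-sided, H₁ less) = 0.13319
At α=0.01: p ≥ α → fail to reject H₀

reject H₀: no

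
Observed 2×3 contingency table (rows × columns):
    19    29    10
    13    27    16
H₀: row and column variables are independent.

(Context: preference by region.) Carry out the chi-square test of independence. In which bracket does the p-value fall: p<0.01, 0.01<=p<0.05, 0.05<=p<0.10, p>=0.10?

Row totals [58, 56], col totals [32, 56, 26], n=114
χ² = (19−16.28)²/16.28 + (29−28.49)²/28.49 + (10−13.23)²/13.23 + (13−15.72)²/15.72 + (27−27.51)²/27.51 + (16−12.77)²/12.77 = 2.5467
df = 2
p-value (upper-tail) = 0.27989
→ bracket: p>=0.10

p-value bracket: p>=0.10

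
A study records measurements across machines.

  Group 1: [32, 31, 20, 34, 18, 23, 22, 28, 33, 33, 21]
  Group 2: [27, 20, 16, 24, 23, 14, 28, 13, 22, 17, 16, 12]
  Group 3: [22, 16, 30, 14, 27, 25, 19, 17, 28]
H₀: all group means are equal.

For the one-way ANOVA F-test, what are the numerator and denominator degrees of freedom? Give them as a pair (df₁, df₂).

degrees of freedom = [2, 29]

k = 3 groups, N = 32 total
df = (k−1, N−k) = (3−1, 32−3) = (2, 29)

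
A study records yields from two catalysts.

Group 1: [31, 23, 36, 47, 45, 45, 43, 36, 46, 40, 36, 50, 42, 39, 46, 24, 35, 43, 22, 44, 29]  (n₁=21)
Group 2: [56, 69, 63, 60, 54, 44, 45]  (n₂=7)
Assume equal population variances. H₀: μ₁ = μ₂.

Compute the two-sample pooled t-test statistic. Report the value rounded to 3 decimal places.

x̄₁=38.190, s₁=8.322, n₁=21
x̄₂=55.857, s₂=9.155, n₂=7
s_p² = [20·8.322² + 6·9.155²]/26 = 72.6190
SE = √(s_p²·(1/21+1/7)) = 3.7192
t = (38.190−55.857)/3.7192 = -4.7502
df = 26

test statistic = -4.750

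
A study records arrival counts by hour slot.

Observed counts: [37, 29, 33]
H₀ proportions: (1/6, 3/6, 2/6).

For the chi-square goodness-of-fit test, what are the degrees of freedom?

degrees of freedom = 2

df = k − 1 = 3 − 1 = 2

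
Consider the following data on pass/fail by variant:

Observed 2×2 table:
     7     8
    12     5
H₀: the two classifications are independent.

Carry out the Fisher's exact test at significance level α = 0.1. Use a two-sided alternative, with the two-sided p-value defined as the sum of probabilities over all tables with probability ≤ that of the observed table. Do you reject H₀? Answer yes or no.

reject H₀: no

Margins: r₁=15, r₂=17, c₁=19, c₂=13, n=32
p_obs = C(15,7)·C(17,12)/C(32,19); sum pmf over tables with pmf ≤ p_obs
p-value (two-sided) = 0.28037
At α=0.1: p ≥ α → fail to reject H₀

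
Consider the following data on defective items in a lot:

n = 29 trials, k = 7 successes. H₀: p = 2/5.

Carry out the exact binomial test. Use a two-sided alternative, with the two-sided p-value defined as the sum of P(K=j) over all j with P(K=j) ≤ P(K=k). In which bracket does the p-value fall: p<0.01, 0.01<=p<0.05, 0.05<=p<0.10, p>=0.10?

p-value bracket: 0.05<=p<0.10

Exact binomial: n=29, k=7, p₀=2/5=0.4000
P(X=j) = C(n,j)·p₀^j·(1−p₀)^(n−j); p = Σ P(X=j) over j with P(X=j) ≤ P(X=7)
p-value (two-sided) = 0.08987
→ bracket: 0.05<=p<0.10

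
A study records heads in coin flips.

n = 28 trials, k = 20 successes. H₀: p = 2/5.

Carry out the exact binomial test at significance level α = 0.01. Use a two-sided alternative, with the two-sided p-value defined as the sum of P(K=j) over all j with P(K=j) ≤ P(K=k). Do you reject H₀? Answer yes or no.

Exact binomial: n=28, k=20, p₀=2/5=0.4000
P(X=j) = C(n,j)·p₀^j·(1−p₀)^(n−j); p = Σ P(X=j) over j with P(X=j) ≤ P(X=20)
p-value (two-sided) = 0.00087
At α=0.01: p < α → reject H₀

reject H₀: yes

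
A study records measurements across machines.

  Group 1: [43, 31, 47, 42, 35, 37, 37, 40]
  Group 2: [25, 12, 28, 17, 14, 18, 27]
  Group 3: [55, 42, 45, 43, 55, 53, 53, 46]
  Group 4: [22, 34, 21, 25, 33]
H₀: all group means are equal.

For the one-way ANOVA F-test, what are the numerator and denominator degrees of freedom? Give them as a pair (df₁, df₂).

degrees of freedom = [3, 24]

k = 4 groups, N = 28 total
df = (k−1, N−k) = (4−1, 28−4) = (3, 24)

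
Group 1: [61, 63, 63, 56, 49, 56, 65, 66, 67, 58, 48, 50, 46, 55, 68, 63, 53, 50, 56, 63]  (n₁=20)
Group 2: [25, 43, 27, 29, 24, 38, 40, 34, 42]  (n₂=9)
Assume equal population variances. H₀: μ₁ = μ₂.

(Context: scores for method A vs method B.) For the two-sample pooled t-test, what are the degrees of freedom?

degrees of freedom = 27

df = n₁ + n₂ − 2 = 20 + 9 − 2 = 27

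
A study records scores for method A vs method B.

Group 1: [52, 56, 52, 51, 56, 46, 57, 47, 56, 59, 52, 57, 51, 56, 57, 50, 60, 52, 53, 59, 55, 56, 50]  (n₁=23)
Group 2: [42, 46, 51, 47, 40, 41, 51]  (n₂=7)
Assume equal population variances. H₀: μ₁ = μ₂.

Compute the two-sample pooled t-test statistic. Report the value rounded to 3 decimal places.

x̄₁=53.913, s₁=3.777, n₁=23
x̄₂=45.429, s₂=4.577, n₂=7
s_p² = [22·3.777² + 6·4.577²]/28 = 15.6979
SE = √(s_p²·(1/23+1/7)) = 1.7103
t = (53.913−45.429)/1.7103 = 4.9609
df = 28

test statistic = 4.961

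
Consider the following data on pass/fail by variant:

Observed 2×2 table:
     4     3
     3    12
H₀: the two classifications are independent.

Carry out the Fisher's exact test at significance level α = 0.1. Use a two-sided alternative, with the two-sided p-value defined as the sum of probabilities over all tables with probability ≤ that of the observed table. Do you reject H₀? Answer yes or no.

reject H₀: no

Margins: r₁=7, r₂=15, c₁=7, c₂=15, n=22
p_obs = C(7,4)·C(15,3)/C(22,7); sum pmf over tables with pmf ≤ p_obs
p-value (two-sided) = 0.14466
At α=0.1: p ≥ α → fail to reject H₀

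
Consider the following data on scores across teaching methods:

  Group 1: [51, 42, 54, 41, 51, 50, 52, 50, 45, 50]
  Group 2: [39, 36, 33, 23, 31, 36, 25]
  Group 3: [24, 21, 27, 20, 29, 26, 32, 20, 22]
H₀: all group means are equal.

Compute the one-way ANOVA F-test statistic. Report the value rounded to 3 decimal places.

test statistic = 62.664

Group means [48.60, 31.86, 24.56], grand mean 35.769
SSB = Σnᵢ(x̄ᵢ−x̄)² = 2885.136; SSW = ΣΣ(x−x̄ᵢ)² = 529.479
MSB = 2885.136/2 = 1442.5680; MSW = 529.479/23 = 23.0208
F = MSB/MSW = 62.6636
df = (2, 23)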